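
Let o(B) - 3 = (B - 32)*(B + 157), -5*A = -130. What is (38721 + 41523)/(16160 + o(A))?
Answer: 80244/15065 ≈ 5.3265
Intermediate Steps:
A = 26 (A = -⅕*(-130) = 26)
o(B) = 3 + (-32 + B)*(157 + B) (o(B) = 3 + (B - 32)*(B + 157) = 3 + (-32 + B)*(157 + B))
(38721 + 41523)/(16160 + o(A)) = (38721 + 41523)/(16160 + (-5021 + 26² + 125*26)) = 80244/(16160 + (-5021 + 676 + 3250)) = 80244/(16160 - 1095) = 80244/15065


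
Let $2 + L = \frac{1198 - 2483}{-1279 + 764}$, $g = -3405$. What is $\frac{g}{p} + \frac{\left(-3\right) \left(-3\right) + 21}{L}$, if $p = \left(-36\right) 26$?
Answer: $\frac{340655}{5304} \approx 64.226$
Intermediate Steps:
$L = \frac{51}{103}$ ($L = -2 + \frac{1198 - 2483}{-1279 + 764} = -2 - \frac{1285}{-515} = -2 - - \frac{257}{103} = -2 + \frac{257}{103} = \frac{51}{103} \approx 0.49515$)
$p = -936$
$\frac{g}{p} + \frac{\left(-3\right) \left(-3\right) + 21}{L} = - \frac{3405}{-936} + \frac{\left(-3\right) \left(-3\right) + 21}{\frac{51}{103}} = \left(-3405\right) \left(- \frac{1}{936}\right) + \left(9 + 21\right) \frac{103}{51} = \frac{1135}{312} + 30 \cdot \frac{103}{51} = \frac{1135}{312} + \frac{1030}{17} = \frac{340655}{5304}$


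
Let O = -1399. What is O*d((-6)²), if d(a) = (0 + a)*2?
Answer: -100728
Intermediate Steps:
d(a) = 2*a (d(a) = a*2 = 2*a)
O*d((-6)²) = -2798*(-6)² = -2798*36 = -1399*72 = -100728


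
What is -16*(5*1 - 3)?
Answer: -32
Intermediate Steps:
-16*(5*1 - 3) = -16*(5 - 3) = -16*2 = -32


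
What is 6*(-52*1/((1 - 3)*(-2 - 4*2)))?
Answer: -78/5 ≈ -15.600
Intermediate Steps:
6*(-52*1/((1 - 3)*(-2 - 4*2))) = 6*(-52*(-1/(2*(-2 - 8)))) = 6*(-52/((-10*(-2)))) = 6*(-52/20) = 6*(-52*1/20) = 6*(-13/5) = -78/5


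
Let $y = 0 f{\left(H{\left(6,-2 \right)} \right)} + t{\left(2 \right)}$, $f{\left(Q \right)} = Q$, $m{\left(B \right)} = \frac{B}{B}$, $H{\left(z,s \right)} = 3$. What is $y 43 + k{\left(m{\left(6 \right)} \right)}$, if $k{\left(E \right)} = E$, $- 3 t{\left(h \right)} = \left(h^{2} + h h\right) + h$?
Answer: $- \frac{427}{3} \approx -142.33$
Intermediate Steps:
$m{\left(B \right)} = 1$
$t{\left(h \right)} = - \frac{2 h^{2}}{3} - \frac{h}{3}$ ($t{\left(h \right)} = - \frac{\left(h^{2} + h h\right) + h}{3} = - \frac{\left(h^{2} + h^{2}\right) + h}{3} = - \frac{2 h^{2} + h}{3} = - \frac{h + 2 h^{2}}{3} = - \frac{2 h^{2}}{3} - \frac{h}{3}$)
$y = - \frac{10}{3}$ ($y = 0 \cdot 3 - \frac{2 \left(1 + 2 \cdot 2\right)}{3} = 0 - \frac{2 \left(1 + 4\right)}{3} = 0 - \frac{2}{3} \cdot 5 = 0 - \frac{10}{3} = - \frac{10}{3} \approx -3.3333$)
$y 43 + k{\left(m{\left(6 \right)} \right)} = \left(- \frac{10}{3}\right) 43 + 1 = - \frac{430}{3} + 1 = - \frac{427}{3}$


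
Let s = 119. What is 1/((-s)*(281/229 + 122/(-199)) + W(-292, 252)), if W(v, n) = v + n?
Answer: -45571/5152579 ≈ -0.0088443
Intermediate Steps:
W(v, n) = n + v
1/((-s)*(281/229 + 122/(-199)) + W(-292, 252)) = 1/((-1*119)*(281/229 + 122/(-199)) + (252 - 292)) = 1/(-119*(281*(1/229) + 122*(-1/199)) - 40) = 1/(-119*(281/229 - 122/199) - 40) = 1/(-119*27981/45571 - 40) = 1/(-3329739/45571 - 40) = 1/(-5152579/45571) = -45571/5152579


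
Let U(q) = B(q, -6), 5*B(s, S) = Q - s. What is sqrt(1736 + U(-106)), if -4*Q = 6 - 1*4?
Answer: sqrt(175710)/10 ≈ 41.918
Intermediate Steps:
Q = -1/2 (Q = -(6 - 1*4)/4 = -(6 - 4)/4 = -1/4*2 = -1/2 ≈ -0.50000)
B(s, S) = -1/10 - s/5 (B(s, S) = (-1/2 - s)/5 = -1/10 - s/5)
U(q) = -1/10 - q/5
sqrt(1736 + U(-106)) = sqrt(1736 + (-1/10 - 1/5*(-106))) = sqrt(1736 + (-1/10 + 106/5)) = sqrt(1736 + 211/10) = sqrt(17571/10) = sqrt(175710)/10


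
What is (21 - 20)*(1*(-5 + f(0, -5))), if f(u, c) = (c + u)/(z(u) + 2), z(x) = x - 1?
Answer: -10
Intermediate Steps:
z(x) = -1 + x
f(u, c) = (c + u)/(1 + u) (f(u, c) = (c + u)/((-1 + u) + 2) = (c + u)/(1 + u))
(21 - 20)*(1*(-5 + f(0, -5))) = (21 - 20)*(1*(-5 + (-5 + 0)/(1 + 0))) = 1*(1*(-5 - 5/1)) = 1*(1*(-5 + 1*(-5))) = 1*(1*(-5 - 5)) = 1*(1*(-10)) = 1*(-10) = -10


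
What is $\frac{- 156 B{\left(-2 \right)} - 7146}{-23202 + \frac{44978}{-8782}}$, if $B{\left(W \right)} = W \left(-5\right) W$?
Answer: $\frac{1607106}{9263861} \approx 0.17348$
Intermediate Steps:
$B{\left(W \right)} = - 5 W^{2}$ ($B{\left(W \right)} = - 5 W W = - 5 W^{2}$)
$\frac{- 156 B{\left(-2 \right)} - 7146}{-23202 + \frac{44978}{-8782}} = \frac{- 156 \left(- 5 \left(-2\right)^{2}\right) - 7146}{-23202 + \frac{44978}{-8782}} = \frac{- 156 \left(\left(-5\right) 4\right) + \left(-8481 + 1335\right)}{-23202 + 44978 \left(- \frac{1}{8782}\right)} = \frac{\left(-156\right) \left(-20\right) - 7146}{-23202 - \frac{22489}{4391}} = \frac{3120 - 7146}{- \frac{101902471}{4391}} = \left(-4026\right) \left(- \frac{4391}{101902471}\right) = \frac{1607106}{9263861}$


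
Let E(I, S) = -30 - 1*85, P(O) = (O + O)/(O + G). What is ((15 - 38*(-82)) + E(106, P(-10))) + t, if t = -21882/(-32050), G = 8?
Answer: 48342341/16025 ≈ 3016.7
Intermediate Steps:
t = 10941/16025 (t = -21882*(-1/32050) = 10941/16025 ≈ 0.68275)
P(O) = 2*O/(8 + O) (P(O) = (O + O)/(O + 8) = (2*O)/(8 + O) = 2*O/(8 + O))
E(I, S) = -115 (E(I, S) = -30 - 85 = -115)
((15 - 38*(-82)) + E(106, P(-10))) + t = ((15 - 38*(-82)) - 115) + 10941/16025 = ((15 + 3116) - 115) + 10941/16025 = (3131 - 115) + 10941/16025 = 3016 + 10941/16025 = 48342341/16025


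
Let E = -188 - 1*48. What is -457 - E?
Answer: -221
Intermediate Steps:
E = -236 (E = -188 - 48 = -236)
-457 - E = -457 - 1*(-236) = -457 + 236 = -221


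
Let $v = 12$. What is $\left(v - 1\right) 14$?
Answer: $154$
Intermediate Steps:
$\left(v - 1\right) 14 = \left(12 - 1\right) 14 = 11 \cdot 14 = 154$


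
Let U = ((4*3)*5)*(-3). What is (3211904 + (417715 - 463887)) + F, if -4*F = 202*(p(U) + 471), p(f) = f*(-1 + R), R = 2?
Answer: 6302073/2 ≈ 3.1510e+6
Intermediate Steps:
U = -180 (U = (12*5)*(-3) = 60*(-3) = -180)
p(f) = f (p(f) = f*(-1 + 2) = f*1 = f)
F = -29391/2 (F = -101*(-180 + 471)/2 = -101*291/2 = -¼*58782 = -29391/2 ≈ -14696.)
(3211904 + (417715 - 463887)) + F = (3211904 + (417715 - 463887)) - 29391/2 = (3211904 - 46172) - 29391/2 = 3165732 - 29391/2 = 6302073/2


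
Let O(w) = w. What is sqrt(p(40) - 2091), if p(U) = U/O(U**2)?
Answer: I*sqrt(836390)/20 ≈ 45.727*I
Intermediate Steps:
p(U) = 1/U (p(U) = U/(U**2) = U/U**2 = 1/U)
sqrt(p(40) - 2091) = sqrt(1/40 - 2091) = sqrt(-83639/40) = I*sqrt(836390)/20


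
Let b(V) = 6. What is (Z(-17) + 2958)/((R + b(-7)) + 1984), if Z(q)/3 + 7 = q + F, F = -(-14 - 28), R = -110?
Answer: 753/470 ≈ 1.6021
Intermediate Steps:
F = 42 (F = -1*(-42) = 42)
Z(q) = 105 + 3*q (Z(q) = -21 + 3*(q + 42) = -21 + 3*(42 + q) = -21 + (126 + 3*q) = 105 + 3*q)
(Z(-17) + 2958)/((R + b(-7)) + 1984) = ((105 + 3*(-17)) + 2958)/((-110 + 6) + 1984) = ((105 - 51) + 2958)/(-104 + 1984) = (54 + 2958)/1880 = 3012*(1/1880) = 753/470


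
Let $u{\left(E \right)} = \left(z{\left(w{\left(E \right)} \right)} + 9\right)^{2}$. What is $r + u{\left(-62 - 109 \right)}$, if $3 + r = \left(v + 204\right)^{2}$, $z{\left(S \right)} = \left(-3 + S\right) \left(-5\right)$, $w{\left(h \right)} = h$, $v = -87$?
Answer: $786327$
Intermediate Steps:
$z{\left(S \right)} = 15 - 5 S$
$r = 13686$ ($r = -3 + \left(-87 + 204\right)^{2} = -3 + 117^{2} = -3 + 13689 = 13686$)
$u{\left(E \right)} = \left(24 - 5 E\right)^{2}$ ($u{\left(E \right)} = \left(\left(15 - 5 E\right) + 9\right)^{2} = \left(24 - 5 E\right)^{2}$)
$r + u{\left(-62 - 109 \right)} = 13686 + \left(-24 + 5 \left(-62 - 109\right)\right)^{2} = 13686 + \left(-24 + 5 \left(-171\right)\right)^{2} = 13686 + \left(-24 - 855\right)^{2} = 13686 + \left(-879\right)^{2} = 13686 + 772641 = 786327$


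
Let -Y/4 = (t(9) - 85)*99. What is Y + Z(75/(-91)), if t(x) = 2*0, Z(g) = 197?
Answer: 33857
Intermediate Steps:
t(x) = 0
Y = 33660 (Y = -4*(0 - 85)*99 = -(-340)*99 = -4*(-8415) = 33660)
Y + Z(75/(-91)) = 33660 + 197 = 33857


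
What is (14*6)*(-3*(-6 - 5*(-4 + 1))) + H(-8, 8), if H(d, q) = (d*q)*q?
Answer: -2780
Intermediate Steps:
H(d, q) = d*q²
(14*6)*(-3*(-6 - 5*(-4 + 1))) + H(-8, 8) = (14*6)*(-3*(-6 - 5*(-4 + 1))) - 8*8² = 84*(-3*(-6 - 5*(-3))) - 8*64 = 84*(-3*(-6 + 15)) - 512 = 84*(-3*9) - 512 = 84*(-27) - 512 = -2268 - 512 = -2780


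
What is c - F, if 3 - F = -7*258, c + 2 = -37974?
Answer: -39785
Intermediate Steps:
c = -37976 (c = -2 - 37974 = -37976)
F = 1809 (F = 3 - (-7)*258 = 3 - 1*(-1806) = 3 + 1806 = 1809)
c - F = -37976 - 1*1809 = -37976 - 1809 = -39785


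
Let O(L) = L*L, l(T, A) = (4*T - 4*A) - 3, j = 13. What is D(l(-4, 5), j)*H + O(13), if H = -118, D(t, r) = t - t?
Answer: 169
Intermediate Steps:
l(T, A) = -3 - 4*A + 4*T (l(T, A) = (-4*A + 4*T) - 3 = -3 - 4*A + 4*T)
D(t, r) = 0
O(L) = L²
D(l(-4, 5), j)*H + O(13) = 0*(-118) + 13² = 0 + 169 = 169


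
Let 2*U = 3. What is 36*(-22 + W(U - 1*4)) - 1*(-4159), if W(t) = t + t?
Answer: 3187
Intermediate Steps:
U = 3/2 (U = (1/2)*3 = 3/2 ≈ 1.5000)
W(t) = 2*t
36*(-22 + W(U - 1*4)) - 1*(-4159) = 36*(-22 + 2*(3/2 - 1*4)) - 1*(-4159) = 36*(-22 + 2*(3/2 - 4)) + 4159 = 36*(-22 + 2*(-5/2)) + 4159 = 36*(-22 - 5) + 4159 = 36*(-27) + 4159 = -972 + 4159 = 3187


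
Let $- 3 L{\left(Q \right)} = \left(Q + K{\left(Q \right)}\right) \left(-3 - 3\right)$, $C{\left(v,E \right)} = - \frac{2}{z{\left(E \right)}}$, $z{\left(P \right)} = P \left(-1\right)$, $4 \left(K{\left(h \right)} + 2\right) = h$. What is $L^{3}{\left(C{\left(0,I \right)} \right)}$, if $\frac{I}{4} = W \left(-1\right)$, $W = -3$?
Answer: $- \frac{79507}{1728} \approx -46.011$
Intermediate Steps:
$K{\left(h \right)} = -2 + \frac{h}{4}$
$z{\left(P \right)} = - P$
$I = 12$ ($I = 4 \left(\left(-3\right) \left(-1\right)\right) = 4 \cdot 3 = 12$)
$C{\left(v,E \right)} = \frac{2}{E}$ ($C{\left(v,E \right)} = - \frac{2}{\left(-1\right) E} = - 2 \left(- \frac{1}{E}\right) = \frac{2}{E}$)
$L{\left(Q \right)} = -4 + \frac{5 Q}{2}$ ($L{\left(Q \right)} = - \frac{\left(Q + \left(-2 + \frac{Q}{4}\right)\right) \left(-3 - 3\right)}{3} = - \frac{\left(-2 + \frac{5 Q}{4}\right) \left(-6\right)}{3} = - \frac{12 - \frac{15 Q}{2}}{3} = -4 + \frac{5 Q}{2}$)
$L^{3}{\left(C{\left(0,I \right)} \right)} = \left(-4 + \frac{5 \cdot \frac{2}{12}}{2}\right)^{3} = \left(-4 + \frac{5 \cdot 2 \cdot \frac{1}{12}}{2}\right)^{3} = \left(-4 + \frac{5}{2} \cdot \frac{1}{6}\right)^{3} = \left(-4 + \frac{5}{12}\right)^{3} = \left(- \frac{43}{12}\right)^{3} = - \frac{79507}{1728}$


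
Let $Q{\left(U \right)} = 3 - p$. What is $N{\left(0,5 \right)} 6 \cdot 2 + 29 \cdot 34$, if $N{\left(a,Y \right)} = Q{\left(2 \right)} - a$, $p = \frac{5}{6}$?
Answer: $1012$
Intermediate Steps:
$p = \frac{5}{6}$ ($p = 5 \cdot \frac{1}{6} = \frac{5}{6} \approx 0.83333$)
$Q{\left(U \right)} = \frac{13}{6}$ ($Q{\left(U \right)} = 3 - \frac{5}{6} = \frac{13}{6}$)
$N{\left(a,Y \right)} = \frac{13}{6} - a$
$N{\left(0,5 \right)} 6 \cdot 2 + 29 \cdot 34 = \left(\frac{13}{6} - 0\right) 6 \cdot 2 + 29 \cdot 34 = \left(\frac{13}{6} + 0\right) 6 \cdot 2 + 986 = \frac{13}{6} \cdot 6 \cdot 2 + 986 = 13 \cdot 2 + 986 = 26 + 986 = 1012$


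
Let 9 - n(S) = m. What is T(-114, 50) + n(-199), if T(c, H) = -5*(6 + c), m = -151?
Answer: 700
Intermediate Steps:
n(S) = 160 (n(S) = 9 - 1*(-151) = 9 + 151 = 160)
T(c, H) = -30 - 5*c
T(-114, 50) + n(-199) = (-30 - 5*(-114)) + 160 = (-30 + 570) + 160 = 540 + 160 = 700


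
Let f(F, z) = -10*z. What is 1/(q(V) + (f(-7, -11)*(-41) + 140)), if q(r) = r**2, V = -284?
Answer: 1/76286 ≈ 1.3109e-5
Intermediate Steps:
1/(q(V) + (f(-7, -11)*(-41) + 140)) = 1/((-284)**2 + (-10*(-11)*(-41) + 140)) = 1/(80656 + (110*(-41) + 140)) = 1/(80656 + (-4510 + 140)) = 1/(80656 - 4370) = 1/76286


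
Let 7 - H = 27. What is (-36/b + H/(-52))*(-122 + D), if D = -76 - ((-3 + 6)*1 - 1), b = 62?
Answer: 15800/403 ≈ 39.206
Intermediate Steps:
H = -20 (H = 7 - 1*27 = 7 - 27 = -20)
D = -78 (D = -76 - (3*1 - 1) = -76 - (3 - 1) = -76 - 1*2 = -76 - 2 = -78)
(-36/b + H/(-52))*(-122 + D) = (-36/62 - 20/(-52))*(-122 - 78) = (-36*1/62 - 20*(-1/52))*(-200) = (-18/31 + 5/13)*(-200) = -79/403*(-200) = 15800/403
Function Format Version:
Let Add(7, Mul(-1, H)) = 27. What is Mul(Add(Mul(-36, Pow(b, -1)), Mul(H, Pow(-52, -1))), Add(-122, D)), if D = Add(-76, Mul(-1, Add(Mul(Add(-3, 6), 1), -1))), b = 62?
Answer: Rational(15800, 403) ≈ 39.206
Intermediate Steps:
H = -20 (H = Add(7, Mul(-1, 27)) = Add(7, -27) = -20)
D = -78 (D = Add(-76, Mul(-1, Add(Mul(3, 1), -1))) = Add(-76, Mul(-1, Add(3, -1))) = Add(-76, Mul(-1, 2)) = Add(-76, -2) = -78)
Mul(Add(Mul(-36, Pow(b, -1)), Mul(H, Pow(-52, -1))), Add(-122, D)) = Mul(Add(Mul(-36, Pow(62, -1)), Mul(-20, Pow(-52, -1))), Add(-122, -78)) = Mul(Add(Mul(-36, Rational(1, 62)), Mul(-20, Rational(-1, 52))), -200) = Mul(Add(Rational(-18, 31), Rational(5, 13)), -200) = Mul(Rational(-79, 403), -200) = Rational(15800, 403)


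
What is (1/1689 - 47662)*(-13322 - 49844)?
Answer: 5084933556422/1689 ≈ 3.0106e+9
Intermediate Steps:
(1/1689 - 47662)*(-13322 - 49844) = (1/1689 - 47662)*(-63166) = -80501117/1689*(-63166) = 5084933556422/1689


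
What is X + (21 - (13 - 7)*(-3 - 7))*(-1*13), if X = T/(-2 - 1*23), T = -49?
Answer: -26276/25 ≈ -1051.0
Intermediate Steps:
X = 49/25 (X = -49/(-2 - 1*23) = -49/(-2 - 23) = -49/(-25) = -49*(-1/25) = 49/25 ≈ 1.9600)
X + (21 - (13 - 7)*(-3 - 7))*(-1*13) = 49/25 + (21 - (13 - 7)*(-3 - 7))*(-1*13) = 49/25 + (21 - 6*(-10))*(-13) = 49/25 + (21 - 1*(-60))*(-13) = 49/25 + (21 + 60)*(-13) = 49/25 + 81*(-13) = 49/25 - 1053 = -26276/25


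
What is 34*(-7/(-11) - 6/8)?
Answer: -85/22 ≈ -3.8636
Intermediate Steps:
34*(-7/(-11) - 6/8) = 34*(-7*(-1/11) - 6*1/8) = 34*(7/11 - 3/4) = 34*(-5/44) = -85/22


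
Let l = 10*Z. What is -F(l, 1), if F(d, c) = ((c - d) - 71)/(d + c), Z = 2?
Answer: 30/7 ≈ 4.2857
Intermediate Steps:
l = 20 (l = 10*2 = 20)
F(d, c) = (-71 + c - d)/(c + d)
-F(l, 1) = -(-71 + 1 - 1*20)/(1 + 20) = -(-71 + 1 - 20)/21 = -(-90)/21 = -1*(-30/7) = 30/7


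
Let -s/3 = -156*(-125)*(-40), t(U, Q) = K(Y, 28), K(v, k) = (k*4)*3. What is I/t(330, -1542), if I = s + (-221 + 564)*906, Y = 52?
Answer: 441793/56 ≈ 7889.2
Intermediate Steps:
K(v, k) = 12*k (K(v, k) = (4*k)*3 = 12*k)
t(U, Q) = 336 (t(U, Q) = 12*28 = 336)
s = 2340000 (s = -3*(-156*(-125))*(-40) = -58500*(-40) = -3*(-780000) = 2340000)
I = 2650758 (I = 2340000 + (-221 + 564)*906 = 2340000 + 343*906 = 2340000 + 310758 = 2650758)
I/t(330, -1542) = 2650758/336 = 2650758*(1/336) = 441793/56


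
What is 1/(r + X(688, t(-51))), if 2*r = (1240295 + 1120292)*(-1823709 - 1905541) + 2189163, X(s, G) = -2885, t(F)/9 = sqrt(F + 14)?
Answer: -2/8803216886357 ≈ -2.2719e-13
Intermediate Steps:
t(F) = 9*sqrt(14 + F) (t(F) = 9*sqrt(F + 14) = 9*sqrt(14 + F))
r = -8803216880587/2 (r = ((1240295 + 1120292)*(-1823709 - 1905541) + 2189163)/2 = (2360587*(-3729250) + 2189163)/2 = (-8803219069750 + 2189163)/2 = (1/2)*(-8803216880587) = -8803216880587/2 ≈ -4.4016e+12)
1/(r + X(688, t(-51))) = 1/(-8803216880587/2 - 2885) = 1/(-8803216886357/2) = -2/8803216886357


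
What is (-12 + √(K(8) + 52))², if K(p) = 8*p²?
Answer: 708 - 48*√141 ≈ 138.03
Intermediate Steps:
(-12 + √(K(8) + 52))² = (-12 + √(8*8² + 52))² = (-12 + √(8*64 + 52))² = (-12 + √(512 + 52))² = (-12 + √564)² = (-12 + 2*√141)²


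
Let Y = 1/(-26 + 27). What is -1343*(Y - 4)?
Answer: 4029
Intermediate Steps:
Y = 1 (Y = 1/1 = 1)
-1343*(Y - 4) = -1343*(1 - 4) = -1343*(-3) = 4029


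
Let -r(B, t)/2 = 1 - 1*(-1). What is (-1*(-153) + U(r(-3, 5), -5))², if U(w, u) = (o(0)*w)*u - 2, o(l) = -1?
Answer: 17161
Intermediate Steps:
r(B, t) = -4 (r(B, t) = -2*(1 - 1*(-1)) = -2*(1 + 1) = -2*2 = -4)
U(w, u) = -2 - u*w (U(w, u) = (-w)*u - 2 = -u*w - 2 = -2 - u*w)
(-1*(-153) + U(r(-3, 5), -5))² = (-1*(-153) + (-2 - 1*(-5)*(-4)))² = (153 + (-2 - 20))² = (153 - 22)² = 131² = 17161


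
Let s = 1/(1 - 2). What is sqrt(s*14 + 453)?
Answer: sqrt(439) ≈ 20.952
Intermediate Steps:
s = -1 (s = 1/(-1) = -1)
sqrt(s*14 + 453) = sqrt(-1*14 + 453) = sqrt(-14 + 453) = sqrt(439)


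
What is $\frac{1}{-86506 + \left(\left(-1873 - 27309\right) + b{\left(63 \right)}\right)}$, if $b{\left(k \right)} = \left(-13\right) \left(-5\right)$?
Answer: $- \frac{1}{115623} \approx -8.6488 \cdot 10^{-6}$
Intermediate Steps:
$b{\left(k \right)} = 65$
$\frac{1}{-86506 + \left(\left(-1873 - 27309\right) + b{\left(63 \right)}\right)} = \frac{1}{-86506 + \left(\left(-1873 - 27309\right) + 65\right)} = \frac{1}{-86506 + \left(-29182 + 65\right)} = \frac{1}{-86506 - 29117} = \frac{1}{-115623} = - \frac{1}{115623}$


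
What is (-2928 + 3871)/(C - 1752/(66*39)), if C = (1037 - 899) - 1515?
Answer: -404547/591025 ≈ -0.68448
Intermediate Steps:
C = -1377 (C = 138 - 1515 = -1377)
(-2928 + 3871)/(C - 1752/(66*39)) = (-2928 + 3871)/(-1377 - 1752/(66*39)) = 943/(-1377 - 1752/2574) = 943/(-1377 - 1752*1/2574) = 943/(-1377 - 292/429) = 943/(-591025/429) = 943*(-429/591025) = -404547/591025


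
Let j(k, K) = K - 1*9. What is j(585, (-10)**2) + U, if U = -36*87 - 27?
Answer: -3068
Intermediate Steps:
j(k, K) = -9 + K (j(k, K) = K - 9 = -9 + K)
U = -3159 (U = -3132 - 27 = -3159)
j(585, (-10)**2) + U = (-9 + (-10)**2) - 3159 = (-9 + 100) - 3159 = 91 - 3159 = -3068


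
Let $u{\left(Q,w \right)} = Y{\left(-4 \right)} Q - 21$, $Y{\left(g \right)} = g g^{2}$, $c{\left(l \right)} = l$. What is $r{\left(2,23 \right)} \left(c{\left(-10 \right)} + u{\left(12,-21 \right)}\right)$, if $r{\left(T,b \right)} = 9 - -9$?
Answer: $-14382$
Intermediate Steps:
$Y{\left(g \right)} = g^{3}$
$u{\left(Q,w \right)} = -21 - 64 Q$ ($u{\left(Q,w \right)} = \left(-4\right)^{3} Q - 21 = - 64 Q - 21 = -21 - 64 Q$)
$r{\left(T,b \right)} = 18$ ($r{\left(T,b \right)} = 9 + 9 = 18$)
$r{\left(2,23 \right)} \left(c{\left(-10 \right)} + u{\left(12,-21 \right)}\right) = 18 \left(-10 - 789\right) = 18 \left(-799\right) = -14382$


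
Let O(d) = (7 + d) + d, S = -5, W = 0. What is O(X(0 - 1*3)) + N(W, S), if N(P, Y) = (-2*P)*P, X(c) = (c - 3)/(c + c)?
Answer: 9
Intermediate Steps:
X(c) = (-3 + c)/(2*c) (X(c) = (-3 + c)/((2*c)) = (-3 + c)*(1/(2*c)) = (-3 + c)/(2*c))
O(d) = 7 + 2*d
N(P, Y) = -2*P²
O(X(0 - 1*3)) + N(W, S) = (7 + 2*((-3 + (0 - 1*3))/(2*(0 - 1*3)))) - 2*0² = (7 + 2*((-3 + (0 - 3))/(2*(0 - 3)))) - 2*0 = (7 + 2*((½)*(-3 - 3)/(-3))) + 0 = (7 + 2*((½)*(-⅓)*(-6))) + 0 = (7 + 2*1) + 0 = (7 + 2) + 0 = 9 + 0 = 9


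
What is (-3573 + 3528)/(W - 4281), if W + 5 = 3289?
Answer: 45/997 ≈ 0.045135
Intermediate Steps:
W = 3284 (W = -5 + 3289 = 3284)
(-3573 + 3528)/(W - 4281) = (-3573 + 3528)/(3284 - 4281) = -45/(-997) = -45*(-1/997) = 45/997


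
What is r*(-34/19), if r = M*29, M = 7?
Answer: -6902/19 ≈ -363.26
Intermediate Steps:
r = 203 (r = 7*29 = 203)
r*(-34/19) = 203*(-34/19) = -6902/19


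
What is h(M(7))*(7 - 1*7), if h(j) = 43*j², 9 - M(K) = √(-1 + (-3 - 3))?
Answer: 0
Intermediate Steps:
M(K) = 9 - I*√7 (M(K) = 9 - √(-1 + (-3 - 3)) = 9 - √(-1 - 6) = 9 - √(-7) = 9 - I*√7)
h(M(7))*(7 - 1*7) = (43*(9 - I*√7)²)*(7 - 1*7) = (43*(9 - I*√7)²)*(7 - 7) = (43*(9 - I*√7)²)*0 = 0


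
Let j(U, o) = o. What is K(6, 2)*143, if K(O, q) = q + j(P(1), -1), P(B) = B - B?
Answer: 143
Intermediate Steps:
P(B) = 0
K(O, q) = -1 + q (K(O, q) = q - 1 = -1 + q)
K(6, 2)*143 = (-1 + 2)*143 = 1*143 = 143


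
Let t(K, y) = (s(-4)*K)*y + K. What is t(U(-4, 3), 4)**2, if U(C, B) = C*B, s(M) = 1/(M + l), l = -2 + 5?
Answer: 1296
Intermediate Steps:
l = 3
s(M) = 1/(3 + M) (s(M) = 1/(M + 3) = 1/(3 + M))
U(C, B) = B*C
t(K, y) = K - K*y (t(K, y) = (K/(3 - 4))*y + K = (K/(-1))*y + K = (-K)*y + K = -K*y + K = K - K*y)
t(U(-4, 3), 4)**2 = ((3*(-4))*(1 - 1*4))**2 = (-12*(1 - 4))**2 = (-12*(-3))**2 = 36**2 = 1296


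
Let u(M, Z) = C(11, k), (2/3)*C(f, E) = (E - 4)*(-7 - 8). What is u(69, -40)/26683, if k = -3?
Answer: 315/53366 ≈ 0.0059026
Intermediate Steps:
C(f, E) = 90 - 45*E/2 (C(f, E) = 3*((E - 4)*(-7 - 8))/2 = 3*((-4 + E)*(-15))/2 = 3*(60 - 15*E)/2 = 90 - 45*E/2)
u(M, Z) = 315/2 (u(M, Z) = 90 - 45/2*(-3) = 90 + 135/2 = 315/2)
u(69, -40)/26683 = (315/2)/26683 = (315/2)*(1/26683) = 315/53366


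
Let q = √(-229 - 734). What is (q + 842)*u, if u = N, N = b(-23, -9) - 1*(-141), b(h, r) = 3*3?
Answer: 126300 + 450*I*√107 ≈ 1.263e+5 + 4654.8*I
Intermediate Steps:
b(h, r) = 9
q = 3*I*√107 (q = √(-963) = 3*I*√107 ≈ 31.032*I)
N = 150 (N = 9 - 1*(-141) = 9 + 141 = 150)
u = 150
(q + 842)*u = (3*I*√107 + 842)*150 = (842 + 3*I*√107)*150 = 126300 + 450*I*√107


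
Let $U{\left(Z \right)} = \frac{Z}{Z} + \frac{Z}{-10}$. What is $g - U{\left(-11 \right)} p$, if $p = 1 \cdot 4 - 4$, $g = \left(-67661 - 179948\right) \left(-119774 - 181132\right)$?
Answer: $74507033754$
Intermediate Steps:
$g = 74507033754$ ($g = \left(-247609\right) \left(-300906\right) = 74507033754$)
$U{\left(Z \right)} = 1 - \frac{Z}{10}$ ($U{\left(Z \right)} = 1 + Z \left(- \frac{1}{10}\right) = 1 - \frac{Z}{10}$)
$p = 0$ ($p = 4 - 4 = 0$)
$g - U{\left(-11 \right)} p = 74507033754 - \left(1 - - \frac{11}{10}\right) 0 = 74507033754 - \left(1 + \frac{11}{10}\right) 0 = 74507033754 - \frac{21}{10} \cdot 0 = 74507033754 - 0 = 74507033754 + 0 = 74507033754$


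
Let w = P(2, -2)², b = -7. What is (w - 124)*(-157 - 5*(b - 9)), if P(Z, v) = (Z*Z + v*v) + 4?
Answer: -1540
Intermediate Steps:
P(Z, v) = 4 + Z² + v² (P(Z, v) = (Z² + v²) + 4 = 4 + Z² + v²)
w = 144 (w = (4 + 2² + (-2)²)² = (4 + 4 + 4)² = 12² = 144)
(w - 124)*(-157 - 5*(b - 9)) = (144 - 124)*(-157 - 5*(-7 - 9)) = 20*(-157 - 5*(-16)) = 20*(-157 + 80) = 20*(-77) = -1540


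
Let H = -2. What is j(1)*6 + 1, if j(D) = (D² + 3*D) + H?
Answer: 13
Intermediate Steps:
j(D) = -2 + D² + 3*D (j(D) = (D² + 3*D) - 2 = -2 + D² + 3*D)
j(1)*6 + 1 = (-2 + 1² + 3*1)*6 + 1 = (-2 + 1 + 3)*6 + 1 = 2*6 + 1 = 12 + 1 = 13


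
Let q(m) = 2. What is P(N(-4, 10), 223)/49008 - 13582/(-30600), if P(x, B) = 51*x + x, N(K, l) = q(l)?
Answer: 6966761/15621300 ≈ 0.44598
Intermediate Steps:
N(K, l) = 2
P(x, B) = 52*x
P(N(-4, 10), 223)/49008 - 13582/(-30600) = (52*2)/49008 - 13582/(-30600) = 104*(1/49008) - 13582*(-1/30600) = 13/6126 + 6791/15300 = 6966761/15621300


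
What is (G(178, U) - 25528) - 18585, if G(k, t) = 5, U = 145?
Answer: -44108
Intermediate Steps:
(G(178, U) - 25528) - 18585 = (5 - 25528) - 18585 = -25523 - 18585 = -44108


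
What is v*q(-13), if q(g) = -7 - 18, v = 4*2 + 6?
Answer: -350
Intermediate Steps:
v = 14 (v = 8 + 6 = 14)
q(g) = -25
v*q(-13) = 14*(-25) = -350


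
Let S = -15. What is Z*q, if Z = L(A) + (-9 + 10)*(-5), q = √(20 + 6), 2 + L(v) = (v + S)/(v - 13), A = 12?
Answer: -4*√26 ≈ -20.396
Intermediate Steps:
L(v) = -2 + (-15 + v)/(-13 + v) (L(v) = -2 + (v - 15)/(v - 13) = -2 + (-15 + v)/(-13 + v))
q = √26 ≈ 5.0990
Z = -4 (Z = (11 - 1*12)/(-13 + 12) + (-9 + 10)*(-5) = (11 - 12)/(-1) + 1*(-5) = -1*(-1) - 5 = 1 - 5 = -4)
Z*q = -4*√26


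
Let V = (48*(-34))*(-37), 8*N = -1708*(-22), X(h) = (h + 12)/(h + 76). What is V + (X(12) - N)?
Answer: 612560/11 ≈ 55687.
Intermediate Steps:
X(h) = (12 + h)/(76 + h)
N = 4697 (N = (-1708*(-22))/8 = (⅛)*37576 = 4697)
V = 60384 (V = -1632*(-37) = 60384)
V + (X(12) - N) = 60384 + ((12 + 12)/(76 + 12) - 1*4697) = 60384 + (24/88 - 4697) = 60384 + ((1/88)*24 - 4697) = 60384 + (3/11 - 4697) = 60384 - 51664/11 = 612560/11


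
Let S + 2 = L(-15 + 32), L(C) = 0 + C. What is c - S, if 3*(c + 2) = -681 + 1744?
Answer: 1012/3 ≈ 337.33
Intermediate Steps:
L(C) = C
S = 15 (S = -2 + (-15 + 32) = -2 + 17 = 15)
c = 1057/3 (c = -2 + (-681 + 1744)/3 = -2 + (1/3)*1063 = -2 + 1063/3 = 1057/3 ≈ 352.33)
c - S = 1057/3 - 1*15 = 1057/3 - 15 = 1012/3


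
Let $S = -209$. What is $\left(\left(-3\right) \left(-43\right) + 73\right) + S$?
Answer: $-7$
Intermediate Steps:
$\left(\left(-3\right) \left(-43\right) + 73\right) + S = \left(\left(-3\right) \left(-43\right) + 73\right) - 209 = \left(129 + 73\right) - 209 = 202 - 209 = -7$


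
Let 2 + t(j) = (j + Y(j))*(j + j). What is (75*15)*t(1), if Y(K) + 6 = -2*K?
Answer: -18000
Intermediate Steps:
Y(K) = -6 - 2*K
t(j) = -2 + 2*j*(-6 - j) (t(j) = -2 + (j + (-6 - 2*j))*(j + j) = -2 + (-6 - j)*(2*j) = -2 + 2*j*(-6 - j))
(75*15)*t(1) = (75*15)*(-2 - 12*1 - 2*1**2) = 1125*(-2 - 12 - 2*1) = 1125*(-2 - 12 - 2) = 1125*(-16) = -18000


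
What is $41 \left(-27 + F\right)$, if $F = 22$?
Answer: $-205$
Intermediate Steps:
$41 \left(-27 + F\right) = 41 \left(-27 + 22\right) = 41 \left(-5\right) = -205$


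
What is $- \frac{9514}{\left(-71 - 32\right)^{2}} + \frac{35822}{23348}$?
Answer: $\frac{78951363}{123849466} \approx 0.63748$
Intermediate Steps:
$- \frac{9514}{\left(-71 - 32\right)^{2}} + \frac{35822}{23348} = - \frac{9514}{\left(-103\right)^{2}} + 35822 \cdot \frac{1}{23348} = - \frac{9514}{10609} + \frac{17911}{11674} = \frac{78951363}{123849466}$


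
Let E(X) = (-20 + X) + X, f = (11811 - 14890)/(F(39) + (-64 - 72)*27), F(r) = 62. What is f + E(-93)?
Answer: -740581/3610 ≈ -205.15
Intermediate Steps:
f = 3079/3610 (f = (11811 - 14890)/(62 + (-64 - 72)*27) = -3079/(62 - 136*27) = -3079/(62 - 3672) = -3079/(-3610) = -3079*(-1/3610) = 3079/3610 ≈ 0.85291)
E(X) = -20 + 2*X
f + E(-93) = 3079/3610 + (-20 + 2*(-93)) = 3079/3610 + (-20 - 186) = 3079/3610 - 206 = -740581/3610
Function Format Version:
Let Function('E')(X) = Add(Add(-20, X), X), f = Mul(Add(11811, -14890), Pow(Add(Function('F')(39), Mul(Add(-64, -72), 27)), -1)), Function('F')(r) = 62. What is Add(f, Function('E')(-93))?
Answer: Rational(-740581, 3610) ≈ -205.15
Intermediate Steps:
f = Rational(3079, 3610) (f = Mul(Add(11811, -14890), Pow(Add(62, Mul(Add(-64, -72), 27)), -1)) = Mul(-3079, Pow(Add(62, Mul(-136, 27)), -1)) = Mul(-3079, Pow(Add(62, -3672), -1)) = Mul(-3079, Pow(-3610, -1)) = Mul(-3079, Rational(-1, 3610)) = Rational(3079, 3610) ≈ 0.85291)
Function('E')(X) = Add(-20, Mul(2, X))
Add(f, Function('E')(-93)) = Add(Rational(3079, 3610), Add(-20, Mul(2, -93))) = Add(Rational(3079, 3610), Add(-20, -186)) = Add(Rational(3079, 3610), -206) = Rational(-740581, 3610)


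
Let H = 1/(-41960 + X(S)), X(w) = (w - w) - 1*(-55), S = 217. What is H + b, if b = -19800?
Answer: -829719001/41905 ≈ -19800.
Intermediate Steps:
X(w) = 55 (X(w) = 0 + 55 = 55)
H = -1/41905 (H = 1/(-41960 + 55) = 1/(-41905) = -1/41905 ≈ -2.3864e-5)
H + b = -1/41905 - 19800 = -829719001/41905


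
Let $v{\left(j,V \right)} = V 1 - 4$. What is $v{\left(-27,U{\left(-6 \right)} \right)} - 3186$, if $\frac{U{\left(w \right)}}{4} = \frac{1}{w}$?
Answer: $- \frac{9572}{3} \approx -3190.7$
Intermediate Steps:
$U{\left(w \right)} = \frac{4}{w}$
$v{\left(j,V \right)} = -4 + V$ ($v{\left(j,V \right)} = V - 4 = -4 + V$)
$v{\left(-27,U{\left(-6 \right)} \right)} - 3186 = \left(-4 + \frac{4}{-6}\right) - 3186 = \left(-4 + 4 \left(- \frac{1}{6}\right)\right) - 3186 = \left(-4 - \frac{2}{3}\right) - 3186 = - \frac{14}{3} - 3186 = - \frac{9572}{3}$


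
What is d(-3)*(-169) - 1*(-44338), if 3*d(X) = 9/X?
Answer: 44507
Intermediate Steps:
d(X) = 3/X (d(X) = (9/X)/3 = 3/X)
d(-3)*(-169) - 1*(-44338) = (3/(-3))*(-169) - 1*(-44338) = (3*(-⅓))*(-169) + 44338 = -1*(-169) + 44338 = 169 + 44338 = 44507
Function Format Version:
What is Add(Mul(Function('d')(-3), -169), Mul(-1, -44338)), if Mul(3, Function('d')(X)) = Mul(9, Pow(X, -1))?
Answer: 44507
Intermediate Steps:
Function('d')(X) = Mul(3, Pow(X, -1)) (Function('d')(X) = Mul(Rational(1, 3), Mul(9, Pow(X, -1))) = Mul(3, Pow(X, -1)))
Add(Mul(Function('d')(-3), -169), Mul(-1, -44338)) = Add(Mul(Mul(3, Pow(-3, -1)), -169), Mul(-1, -44338)) = Add(Mul(Mul(3, Rational(-1, 3)), -169), 44338) = Add(Mul(-1, -169), 44338) = Add(169, 44338) = 44507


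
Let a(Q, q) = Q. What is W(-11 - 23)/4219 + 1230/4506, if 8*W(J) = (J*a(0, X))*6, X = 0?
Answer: 205/751 ≈ 0.27297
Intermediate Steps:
W(J) = 0 (W(J) = ((J*0)*6)/8 = (0*6)/8 = (⅛)*0 = 0)
W(-11 - 23)/4219 + 1230/4506 = 0/4219 + 1230/4506 = 0*(1/4219) + 1230*(1/4506) = 0 + 205/751 = 205/751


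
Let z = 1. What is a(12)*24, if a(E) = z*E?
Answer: 288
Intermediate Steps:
a(E) = E (a(E) = 1*E = E)
a(12)*24 = 12*24 = 288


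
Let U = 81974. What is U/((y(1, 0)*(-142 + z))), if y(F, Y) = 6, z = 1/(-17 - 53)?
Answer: -2869090/29823 ≈ -96.204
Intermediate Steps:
z = -1/70 (z = 1/(-70) = -1/70 ≈ -0.014286)
U/((y(1, 0)*(-142 + z))) = 81974/((6*(-142 - 1/70))) = 81974/((6*(-9941/70))) = 81974/(-29823/35) = 81974*(-35/29823) = -2869090/29823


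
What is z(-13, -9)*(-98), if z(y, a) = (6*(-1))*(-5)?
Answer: -2940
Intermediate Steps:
z(y, a) = 30 (z(y, a) = -6*(-5) = 30)
z(-13, -9)*(-98) = 30*(-98) = -2940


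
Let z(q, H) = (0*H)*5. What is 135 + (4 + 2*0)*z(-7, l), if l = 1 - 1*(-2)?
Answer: 135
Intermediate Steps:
l = 3 (l = 1 + 2 = 3)
z(q, H) = 0 (z(q, H) = 0*5 = 0)
135 + (4 + 2*0)*z(-7, l) = 135 + (4 + 2*0)*0 = 135 + (4 + 0)*0 = 135 + 4*0 = 135 + 0 = 135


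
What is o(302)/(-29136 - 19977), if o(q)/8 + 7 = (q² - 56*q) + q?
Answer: -596696/49113 ≈ -12.149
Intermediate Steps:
o(q) = -56 - 440*q + 8*q² (o(q) = -56 + 8*((q² - 56*q) + q) = -56 + 8*(q² - 55*q) = -56 + (-440*q + 8*q²) = -56 - 440*q + 8*q²)
o(302)/(-29136 - 19977) = (-56 - 440*302 + 8*302²)/(-29136 - 19977) = (-56 - 132880 + 8*91204)/(-49113) = (-56 - 132880 + 729632)*(-1/49113) = 596696*(-1/49113) = -596696/49113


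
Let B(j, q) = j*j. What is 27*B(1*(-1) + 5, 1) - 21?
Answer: 411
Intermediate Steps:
B(j, q) = j²
27*B(1*(-1) + 5, 1) - 21 = 27*(1*(-1) + 5)² - 21 = 27*(-1 + 5)² - 21 = 27*4² - 21 = 27*16 - 21 = 432 - 21 = 411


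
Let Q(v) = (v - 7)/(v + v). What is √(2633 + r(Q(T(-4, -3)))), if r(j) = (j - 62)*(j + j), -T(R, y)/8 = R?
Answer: 3*√1176402/64 ≈ 50.842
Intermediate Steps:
T(R, y) = -8*R
Q(v) = (-7 + v)/(2*v) (Q(v) = (-7 + v)/((2*v)) = (-7 + v)*(1/(2*v)) = (-7 + v)/(2*v))
r(j) = 2*j*(-62 + j) (r(j) = (-62 + j)*(2*j) = 2*j*(-62 + j))
√(2633 + r(Q(T(-4, -3)))) = √(2633 + 2*((-7 - 8*(-4))/(2*((-8*(-4)))))*(-62 + (-7 - 8*(-4))/(2*((-8*(-4)))))) = √(2633 + 2*((½)*(-7 + 32)/32)*(-62 + (½)*(-7 + 32)/32)) = √(2633 + 2*((½)*(1/32)*25)*(-62 + (½)*(1/32)*25)) = √(2633 + 2*(25/64)*(-62 + 25/64)) = √(2633 + 2*(25/64)*(-3943/64)) = √(2633 - 98575/2048) = √(5293809/2048) = 3*√1176402/64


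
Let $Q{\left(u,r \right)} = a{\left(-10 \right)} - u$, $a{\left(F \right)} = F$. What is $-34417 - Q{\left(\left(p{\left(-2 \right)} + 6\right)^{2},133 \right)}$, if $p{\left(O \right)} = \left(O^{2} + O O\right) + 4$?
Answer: $-34083$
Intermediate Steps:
$p{\left(O \right)} = 4 + 2 O^{2}$ ($p{\left(O \right)} = \left(O^{2} + O^{2}\right) + 4 = 2 O^{2} + 4 = 4 + 2 O^{2}$)
$Q{\left(u,r \right)} = -10 - u$
$-34417 - Q{\left(\left(p{\left(-2 \right)} + 6\right)^{2},133 \right)} = -34417 - \left(-10 - \left(\left(4 + 2 \left(-2\right)^{2}\right) + 6\right)^{2}\right) = -34417 - \left(-10 - \left(\left(4 + 2 \cdot 4\right) + 6\right)^{2}\right) = -34417 - \left(-10 - \left(\left(4 + 8\right) + 6\right)^{2}\right) = -34417 - \left(-10 - \left(12 + 6\right)^{2}\right) = -34417 - \left(-10 - 18^{2}\right) = -34417 - \left(-10 - 324\right) = -34417 - -334 = -34417 + 334 = -34083$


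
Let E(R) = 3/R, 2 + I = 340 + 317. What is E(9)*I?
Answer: 655/3 ≈ 218.33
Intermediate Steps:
I = 655 (I = -2 + (340 + 317) = -2 + 657 = 655)
E(9)*I = (3/9)*655 = (3*(⅑))*655 = (⅓)*655 = 655/3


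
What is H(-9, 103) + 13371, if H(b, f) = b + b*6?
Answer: 13308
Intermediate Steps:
H(b, f) = 7*b (H(b, f) = b + 6*b = 7*b)
H(-9, 103) + 13371 = 7*(-9) + 13371 = -63 + 13371 = 13308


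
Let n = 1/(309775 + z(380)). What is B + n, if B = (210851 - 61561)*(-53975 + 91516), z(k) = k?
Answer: 1738262422762951/310155 ≈ 5.6045e+9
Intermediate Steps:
B = 5604495890 (B = 149290*37541 = 5604495890)
n = 1/310155 (n = 1/(309775 + 380) = 1/310155 ≈ 3.2242e-6)
B + n = 5604495890 + 1/310155 = 1738262422762951/310155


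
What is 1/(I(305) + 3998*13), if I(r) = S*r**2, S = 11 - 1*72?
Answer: -1/5622551 ≈ -1.7786e-7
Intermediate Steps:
S = -61 (S = 11 - 72 = -61)
I(r) = -61*r**2
1/(I(305) + 3998*13) = 1/(-61*305**2 + 3998*13) = 1/(-61*93025 + 51974) = 1/(-5674525 + 51974) = 1/(-5622551) = -1/5622551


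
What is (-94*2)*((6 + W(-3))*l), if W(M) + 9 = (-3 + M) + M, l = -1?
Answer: -2256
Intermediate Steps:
W(M) = -12 + 2*M (W(M) = -9 + ((-3 + M) + M) = -9 + (-3 + 2*M) = -12 + 2*M)
(-94*2)*((6 + W(-3))*l) = (-94*2)*((6 + (-12 + 2*(-3)))*(-1)) = -188*(6 + (-12 - 6))*(-1) = -188*(6 - 18)*(-1) = -(-2256)*(-1) = -188*12 = -2256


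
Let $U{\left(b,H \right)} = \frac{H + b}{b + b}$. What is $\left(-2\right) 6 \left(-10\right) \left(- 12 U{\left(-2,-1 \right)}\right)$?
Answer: $-1080$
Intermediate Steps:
$U{\left(b,H \right)} = \frac{H + b}{2 b}$
$\left(-2\right) 6 \left(-10\right) \left(- 12 U{\left(-2,-1 \right)}\right) = \left(-2\right) 6 \left(-10\right) \left(- 12 \frac{-1 - 2}{2 \left(-2\right)}\right) = \left(-12\right) \left(-10\right) \left(- 12 \cdot \frac{1}{2} \left(- \frac{1}{2}\right) \left(-3\right)\right) = 120 \left(\left(-12\right) \frac{3}{4}\right) = 120 \left(-9\right) = -1080$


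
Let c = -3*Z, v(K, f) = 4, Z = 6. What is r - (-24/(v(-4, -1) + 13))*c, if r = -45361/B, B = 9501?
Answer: -4875569/161517 ≈ -30.186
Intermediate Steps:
c = -18 (c = -3*6 = -18)
r = -45361/9501 ≈ -4.7743
r - (-24/(v(-4, -1) + 13))*c = -45361/9501 - (-24/(4 + 13))*(-18) = -45361/9501 - (-24/17)*(-18) = -45361/9501 - (-24*1/17)*(-18) = -45361/9501 - (-24)*(-18)/17 = -45361/9501 - 1*432/17 = -45361/9501 - 432/17 = -4875569/161517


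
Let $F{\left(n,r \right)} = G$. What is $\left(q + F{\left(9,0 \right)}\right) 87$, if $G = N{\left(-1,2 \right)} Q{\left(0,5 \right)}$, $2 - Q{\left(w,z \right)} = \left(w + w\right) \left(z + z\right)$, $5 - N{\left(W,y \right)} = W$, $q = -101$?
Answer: $-7743$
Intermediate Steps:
$N{\left(W,y \right)} = 5 - W$
$Q{\left(w,z \right)} = 2 - 4 w z$ ($Q{\left(w,z \right)} = 2 - \left(w + w\right) \left(z + z\right) = 2 - 2 w 2 z = 2 - 4 w z$)
$G = 12$ ($G = \left(5 - -1\right) \left(2 - 0 \cdot 5\right) = \left(5 + 1\right) \left(2 + 0\right) = 6 \cdot 2 = 12$)
$F{\left(n,r \right)} = 12$
$\left(q + F{\left(9,0 \right)}\right) 87 = \left(-101 + 12\right) 87 = \left(-89\right) 87 = -7743$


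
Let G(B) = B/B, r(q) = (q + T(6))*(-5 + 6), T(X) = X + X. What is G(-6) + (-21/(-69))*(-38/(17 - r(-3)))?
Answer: -41/92 ≈ -0.44565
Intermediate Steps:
T(X) = 2*X
r(q) = 12 + q (r(q) = (q + 2*6)*(-5 + 6) = (q + 12)*1 = (12 + q)*1 = 12 + q)
G(B) = 1
G(-6) + (-21/(-69))*(-38/(17 - r(-3))) = 1 + (-21/(-69))*(-38/(17 - (12 - 3))) = 1 + (-21*(-1/69))*(-38/(17 - 1*9)) = 1 + 7*(-38/(17 - 9))/23 = 1 + 7*(-38/8)/23 = 1 + 7*(-38*1/8)/23 = 1 + (7/23)*(-19/4) = 1 - 133/92 = -41/92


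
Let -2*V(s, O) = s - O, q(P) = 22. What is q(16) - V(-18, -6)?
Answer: 16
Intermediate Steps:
V(s, O) = O/2 - s/2 (V(s, O) = -(s - O)/2 = O/2 - s/2)
q(16) - V(-18, -6) = 22 - ((½)*(-6) - ½*(-18)) = 22 - (-3 + 9) = 22 - 1*6 = 22 - 6 = 16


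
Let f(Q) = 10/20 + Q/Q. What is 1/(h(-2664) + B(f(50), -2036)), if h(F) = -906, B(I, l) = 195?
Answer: -1/711 ≈ -0.0014065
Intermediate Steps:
f(Q) = 3/2 (f(Q) = 10*(1/20) + 1 = ½ + 1 = 3/2)
1/(h(-2664) + B(f(50), -2036)) = 1/(-906 + 195) = 1/(-711) = -1/711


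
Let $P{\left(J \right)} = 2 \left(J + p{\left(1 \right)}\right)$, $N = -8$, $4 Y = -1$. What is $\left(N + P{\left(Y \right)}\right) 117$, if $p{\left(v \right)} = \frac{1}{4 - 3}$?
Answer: $- \frac{1521}{2} \approx -760.5$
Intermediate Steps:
$Y = - \frac{1}{4}$ ($Y = \frac{1}{4} \left(-1\right) = - \frac{1}{4} \approx -0.25$)
$p{\left(v \right)} = 1$ ($p{\left(v \right)} = 1^{-1} = 1$)
$P{\left(J \right)} = 2 + 2 J$ ($P{\left(J \right)} = 2 \left(J + 1\right) = 2 \left(1 + J\right) = 2 + 2 J$)
$\left(N + P{\left(Y \right)}\right) 117 = \left(-8 + \left(2 + 2 \left(- \frac{1}{4}\right)\right)\right) 117 = \left(-8 + \left(2 - \frac{1}{2}\right)\right) 117 = \left(-8 + \frac{3}{2}\right) 117 = \left(- \frac{13}{2}\right) 117 = - \frac{1521}{2}$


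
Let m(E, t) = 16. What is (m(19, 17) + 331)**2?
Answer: 120409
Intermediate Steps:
(m(19, 17) + 331)**2 = (16 + 331)**2 = 347**2 = 120409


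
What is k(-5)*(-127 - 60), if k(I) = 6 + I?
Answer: -187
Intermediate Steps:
k(-5)*(-127 - 60) = (6 - 5)*(-127 - 60) = 1*(-187) = -187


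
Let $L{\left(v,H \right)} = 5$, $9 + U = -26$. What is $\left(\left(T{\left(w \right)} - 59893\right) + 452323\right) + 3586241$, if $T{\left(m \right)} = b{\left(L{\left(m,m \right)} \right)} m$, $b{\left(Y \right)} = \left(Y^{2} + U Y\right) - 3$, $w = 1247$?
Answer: $3787880$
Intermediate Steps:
$U = -35$ ($U = -9 - 26 = -35$)
$b{\left(Y \right)} = -3 + Y^{2} - 35 Y$ ($b{\left(Y \right)} = \left(Y^{2} - 35 Y\right) - 3 = -3 + Y^{2} - 35 Y$)
$T{\left(m \right)} = - 153 m$ ($T{\left(m \right)} = \left(-3 + 5^{2} - 175\right) m = \left(-3 + 25 - 175\right) m = - 153 m$)
$\left(\left(T{\left(w \right)} - 59893\right) + 452323\right) + 3586241 = \left(\left(\left(-153\right) 1247 - 59893\right) + 452323\right) + 3586241 = \left(\left(-190791 - 59893\right) + 452323\right) + 3586241 = \left(-250684 + 452323\right) + 3586241 = 201639 + 3586241 = 3787880$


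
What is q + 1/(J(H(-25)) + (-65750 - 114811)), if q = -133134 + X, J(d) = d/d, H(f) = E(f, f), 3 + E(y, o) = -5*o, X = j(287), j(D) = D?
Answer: -23986854321/180560 ≈ -1.3285e+5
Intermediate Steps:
X = 287
E(y, o) = -3 - 5*o
H(f) = -3 - 5*f
J(d) = 1
q = -132847 (q = -133134 + 287 = -132847)
q + 1/(J(H(-25)) + (-65750 - 114811)) = -132847 + 1/(1 + (-65750 - 114811)) = -132847 + 1/(1 - 180561) = -132847 + 1/(-180560) = -132847 - 1/180560 = -23986854321/180560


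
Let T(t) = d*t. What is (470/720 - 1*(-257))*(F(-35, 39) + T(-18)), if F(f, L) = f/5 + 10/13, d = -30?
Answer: 1100217/8 ≈ 1.3753e+5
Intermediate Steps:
F(f, L) = 10/13 + f/5 (F(f, L) = f*(⅕) + 10*(1/13) = f/5 + 10/13 = 10/13 + f/5)
T(t) = -30*t
(470/720 - 1*(-257))*(F(-35, 39) + T(-18)) = (470/720 - 1*(-257))*((10/13 + (⅕)*(-35)) - 30*(-18)) = (470*(1/720) + 257)*((10/13 - 7) + 540) = (47/72 + 257)*(-81/13 + 540) = (18551/72)*(6939/13) = 1100217/8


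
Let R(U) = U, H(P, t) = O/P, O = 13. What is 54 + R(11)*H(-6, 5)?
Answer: 181/6 ≈ 30.167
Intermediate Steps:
H(P, t) = 13/P
54 + R(11)*H(-6, 5) = 54 + 11*(13/(-6)) = 54 + 11*(13*(-⅙)) = 54 + 11*(-13/6) = 54 - 143/6 = 181/6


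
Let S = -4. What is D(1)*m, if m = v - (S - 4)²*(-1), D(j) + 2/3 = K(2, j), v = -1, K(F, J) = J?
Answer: 21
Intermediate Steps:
D(j) = -⅔ + j
m = 63 (m = -1 - (-4 - 4)²*(-1) = -1 - (-8)²*(-1) = -1 - 64*(-1) = -1 - 1*(-64) = -1 + 64 = 63)
D(1)*m = (-⅔ + 1)*63 = (⅓)*63 = 21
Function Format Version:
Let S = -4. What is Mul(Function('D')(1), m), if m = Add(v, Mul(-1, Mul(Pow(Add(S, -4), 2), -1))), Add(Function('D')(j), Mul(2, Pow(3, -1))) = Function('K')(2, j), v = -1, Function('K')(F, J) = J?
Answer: 21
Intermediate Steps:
Function('D')(j) = Add(Rational(-2, 3), j)
m = 63 (m = Add(-1, Mul(-1, Mul(Pow(Add(-4, -4), 2), -1))) = Add(-1, Mul(-1, Mul(Pow(-8, 2), -1))) = Add(-1, Mul(-1, Mul(64, -1))) = Add(-1, Mul(-1, -64)) = Add(-1, 64) = 63)
Mul(Function('D')(1), m) = Mul(Add(Rational(-2, 3), 1), 63) = Mul(Rational(1, 3), 63) = 21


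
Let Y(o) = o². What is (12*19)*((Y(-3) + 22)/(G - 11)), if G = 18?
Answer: 7068/7 ≈ 1009.7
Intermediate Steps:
(12*19)*((Y(-3) + 22)/(G - 11)) = (12*19)*(((-3)² + 22)/(18 - 11)) = 228*((9 + 22)/7) = 228*(31*(⅐)) = 228*(31/7) = 7068/7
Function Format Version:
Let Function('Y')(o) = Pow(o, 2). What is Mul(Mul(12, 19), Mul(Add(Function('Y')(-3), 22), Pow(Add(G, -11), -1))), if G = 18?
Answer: Rational(7068, 7) ≈ 1009.7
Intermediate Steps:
Mul(Mul(12, 19), Mul(Add(Function('Y')(-3), 22), Pow(Add(G, -11), -1))) = Mul(Mul(12, 19), Mul(Add(Pow(-3, 2), 22), Pow(Add(18, -11), -1))) = Mul(228, Mul(Add(9, 22), Pow(7, -1))) = Mul(228, Mul(31, Rational(1, 7))) = Mul(228, Rational(31, 7)) = Rational(7068, 7)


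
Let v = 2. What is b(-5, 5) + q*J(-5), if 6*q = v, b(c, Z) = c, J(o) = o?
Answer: -20/3 ≈ -6.6667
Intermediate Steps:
q = ⅓ (q = (⅙)*2 = ⅓ ≈ 0.33333)
b(-5, 5) + q*J(-5) = -5 + (⅓)*(-5) = -5 - 5/3 = -20/3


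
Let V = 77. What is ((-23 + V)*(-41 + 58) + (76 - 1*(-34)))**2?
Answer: 1056784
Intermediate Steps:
((-23 + V)*(-41 + 58) + (76 - 1*(-34)))**2 = ((-23 + 77)*(-41 + 58) + (76 - 1*(-34)))**2 = (54*17 + (76 + 34))**2 = (918 + 110)**2 = 1028**2 = 1056784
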